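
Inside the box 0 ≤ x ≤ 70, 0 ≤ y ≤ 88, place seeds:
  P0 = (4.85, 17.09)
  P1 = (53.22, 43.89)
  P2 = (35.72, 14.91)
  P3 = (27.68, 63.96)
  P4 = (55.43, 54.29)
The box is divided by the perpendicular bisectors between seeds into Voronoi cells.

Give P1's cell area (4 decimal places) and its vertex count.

1. box [0,70]×[0,88]: [(0, 0) (70, 0) (70, 88) (0, 88)]
2. ⊥bis P1·P0 via (29.035,30.49): [(0, 82.8938) (45.9284, 0) (70, 0) (70, 88) (0, 88)]  |A|=4256.4108
3. ⊥bis P1·P2 via (44.47,29.4): [(0, 82.8938) (22.1818, 42.8591) (70, 13.9833) (70, 88) (0, 88)]  |A|=3406.2374
4. ⊥bis P1·P3 via (40.45,53.925): [(28.6735, 38.9389) (70, 13.9833) (70, 88) (67.227, 88)]  |A|=1597.4457
5. ⊥bis P1·P4 via (54.325,49.09): [(39.1796, 52.3084) (28.6735, 38.9389) (70, 13.9833) (70, 45.7591)]  |A|=897.019
6. canonical 4-gon: [(39.1796, 52.3084) (28.6735, 38.9389) (70, 13.9833) (70, 45.7591)]
7. shoelace: 897.019

Area of P1's cell: 897.0190 (4 vertices)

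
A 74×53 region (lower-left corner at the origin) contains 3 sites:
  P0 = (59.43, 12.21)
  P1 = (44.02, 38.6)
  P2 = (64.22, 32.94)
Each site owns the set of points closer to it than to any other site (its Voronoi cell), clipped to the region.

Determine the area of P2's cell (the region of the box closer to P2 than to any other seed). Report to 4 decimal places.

Area of P2's cell: 590.6682

1. box [0,74]×[0,53]: [(0, 0) (74, 0) (74, 53) (0, 53)]
2. ⊥bis P2·P0 via (61.825,22.575): [(0, 36.8607) (74, 19.7618) (74, 53) (0, 53)]  |A|=1826.97
3. ⊥bis P2·P1 via (54.12,35.77): [(51.1161, 25.0495) (74, 19.7618) (74, 53) (58.9478, 53)]  |A|=590.6682
4. canonical 4-gon: [(51.1161, 25.0495) (74, 19.7618) (74, 53) (58.9478, 53)]
5. shoelace: 590.6682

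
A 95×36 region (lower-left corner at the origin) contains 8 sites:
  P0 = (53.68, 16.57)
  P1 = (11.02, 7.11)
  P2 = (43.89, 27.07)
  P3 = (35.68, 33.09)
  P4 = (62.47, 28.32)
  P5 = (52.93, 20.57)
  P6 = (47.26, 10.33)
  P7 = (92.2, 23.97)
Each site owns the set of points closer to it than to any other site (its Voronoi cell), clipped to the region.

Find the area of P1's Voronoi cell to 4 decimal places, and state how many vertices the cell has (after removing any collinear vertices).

Area of P1's cell: 809.5956 (5 vertices)

1. box [0,95]×[0,36]: [(0, 0) (95, 0) (95, 36) (0, 36)]
2. ⊥bis P1·P0 via (32.35,11.84): [(0, 0) (34.9756, 0) (26.9924, 36) (0, 36)]  |A|=1115.424
3. ⊥bis P1·P2 via (27.455,17.09): [(0, 0) (34.9756, 0) (33.332, 7.4119) (15.9721, 36) (0, 36)]  |A|=957.8983
4. ⊥bis P1·P3 via (23.35,20.1): [(0, 0) (34.9756, 0) (33.332, 7.4119) (28.7257, 14.9974) (6.5989, 36) (0, 36)]  |A|=859.468
5. ⊥bis P1·P4 via (36.745,17.715): [(0, 0) (34.9756, 0) (33.332, 7.4119) (28.7257, 14.9974) (6.5989, 36) (0, 36)]  |A|=859.468
6. ⊥bis P1·P5 via (31.975,13.84): [(0, 0) (34.9756, 0) (33.332, 7.4119) (28.7257, 14.9974) (6.5989, 36) (0, 36)]  |A|=859.468
7. ⊥bis P1·P6 via (29.14,8.72): [(0, 0) (29.9148, 0) (28.569, 15.1461) (6.5989, 36) (0, 36)]  |A|=809.5956
8. ⊥bis P1·P7 via (51.61,15.54): [(0, 0) (29.9148, 0) (28.569, 15.1461) (6.5989, 36) (0, 36)]  |A|=809.5956
9. canonical 5-gon: [(0, 0) (29.9148, 0) (28.569, 15.1461) (6.5989, 36) (0, 36)]
10. shoelace: 809.5956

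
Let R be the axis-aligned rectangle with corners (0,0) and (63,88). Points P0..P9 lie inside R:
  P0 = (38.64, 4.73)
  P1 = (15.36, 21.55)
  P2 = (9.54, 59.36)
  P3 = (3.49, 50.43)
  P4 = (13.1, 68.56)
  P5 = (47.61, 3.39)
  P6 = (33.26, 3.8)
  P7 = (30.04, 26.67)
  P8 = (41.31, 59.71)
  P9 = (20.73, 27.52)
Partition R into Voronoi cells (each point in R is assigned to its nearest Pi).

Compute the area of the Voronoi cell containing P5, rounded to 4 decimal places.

Area of P5's cell: 496.5056

1. box [0,63]×[0,88]: [(0, 0) (63, 0) (63, 88) (0, 88)]
2. ⊥bis P5·P0 via (43.125,4.06): [(42.5185, 0) (63, 0) (63, 88) (55.6645, 88)]  |A|=1223.9471
3. ⊥bis P5·P1 via (31.485,12.47): [(49.038, 43.6421) (42.5185, 0) (63, 0) (63, 68.4369)]  |A|=924.6846
4. ⊥bis P5·P2 via (28.575,31.375): [(50.5454, 46.3189) (49.038, 43.6421) (42.5185, 0) (63, 0) (63, 54.7904)]  |A|=839.7035
5. ⊥bis P5·P3 via (25.55,26.91): [(50.5454, 46.3189) (49.038, 43.6421) (42.5185, 0) (63, 0) (63, 54.7904)]  |A|=839.7035
6. ⊥bis P5·P4 via (30.355,35.975): [(52.853, 47.8885) (50.5454, 46.3189) (49.038, 43.6421) (42.5185, 0) (63, 0) (63, 53.2618)]  |A|=831.948
7. ⊥bis P5·P6 via (40.435,3.595): [(52.853, 47.8885) (50.5454, 46.3189) (49.038, 43.6421) (42.5185, 0) (63, 0) (63, 53.2618)]  |A|=831.948
8. ⊥bis P5·P7 via (38.825,15.03): [(45.5184, 20.0817) (42.5185, 0) (63, 0) (63, 33.2755)]  |A|=496.5056
9. ⊥bis P5·P8 via (44.46,31.55): [(45.5184, 20.0817) (42.5185, 0) (63, 0) (63, 33.2755)]  |A|=496.5056
10. ⊥bis P5·P9 via (34.17,15.455): [(45.5184, 20.0817) (42.5185, 0) (63, 0) (63, 33.2755)]  |A|=496.5056
11. canonical 4-gon: [(45.5184, 20.0817) (42.5185, 0) (63, 0) (63, 33.2755)]
12. shoelace: 496.5056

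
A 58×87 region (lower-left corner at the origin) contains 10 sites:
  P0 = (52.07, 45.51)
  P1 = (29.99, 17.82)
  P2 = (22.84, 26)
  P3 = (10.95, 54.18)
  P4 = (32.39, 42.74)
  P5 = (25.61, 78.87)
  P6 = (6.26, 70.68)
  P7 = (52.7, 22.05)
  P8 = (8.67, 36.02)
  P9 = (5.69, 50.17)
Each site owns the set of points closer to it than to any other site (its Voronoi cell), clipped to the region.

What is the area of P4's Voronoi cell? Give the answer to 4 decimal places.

1. box [0,58]×[0,87]: [(0, 0) (58, 0) (58, 87) (0, 87)]
2. ⊥bis P4·P0 via (42.23,44.125): [(0, 0) (48.4407, 0) (36.1953, 87) (0, 87)]  |A|=3681.6634
3. ⊥bis P4·P1 via (31.19,30.28): [(0, 33.2839) (44.3572, 29.0119) (36.1953, 87) (0, 87)]  |A|=2240.7962
4. ⊥bis P4·P2 via (27.615,34.37): [(0, 50.1241) (35.5143, 29.8635) (44.3572, 29.0119) (36.1953, 87) (0, 87)]  |A|=1941.7619
5. ⊥bis P4·P3 via (21.67,48.46): [(17.2937, 40.2582) (35.5143, 29.8635) (44.3572, 29.0119) (37.4558, 78.0445)]  |A|=662.8907
6. ⊥bis P4·P5 via (29,60.805): [(28.1744, 60.6501) (17.2937, 40.2582) (35.5143, 29.8635) (44.3572, 29.0119) (39.6022, 62.7946)]  |A|=573.4524
7. ⊥bis P4·P6 via (19.325,56.71): [(28.1744, 60.6501) (17.2937, 40.2582) (35.5143, 29.8635) (44.3572, 29.0119) (39.6022, 62.7946)]  |A|=573.4524
8. ⊥bis P4·P7 via (42.545,32.395): [(28.1744, 60.6501) (17.2937, 40.2582) (35.5143, 29.8635) (39.5684, 29.4731) (43.7188, 33.5473) (39.6022, 62.7946)]  |A|=562.7401
9. ⊥bis P4·P8 via (20.53,39.38): [(28.1744, 60.6501) (19.2451, 43.9154) (20.8571, 38.2253) (35.5143, 29.8635) (39.5684, 29.4731) (43.7188, 33.5473) (39.6022, 62.7946)]  |A|=554.2404
10. ⊥bis P4·P9 via (19.04,46.455): [(28.1744, 60.6501) (19.2451, 43.9154) (20.8571, 38.2253) (35.5143, 29.8635) (39.5684, 29.4731) (43.7188, 33.5473) (39.6022, 62.7946)]  |A|=554.2404
11. canonical 7-gon: [(28.1744, 60.6501) (19.2451, 43.9154) (20.8571, 38.2253) (35.5143, 29.8635) (39.5684, 29.4731) (43.7188, 33.5473) (39.6022, 62.7946)]
12. shoelace: 554.2404

Area of P4's cell: 554.2404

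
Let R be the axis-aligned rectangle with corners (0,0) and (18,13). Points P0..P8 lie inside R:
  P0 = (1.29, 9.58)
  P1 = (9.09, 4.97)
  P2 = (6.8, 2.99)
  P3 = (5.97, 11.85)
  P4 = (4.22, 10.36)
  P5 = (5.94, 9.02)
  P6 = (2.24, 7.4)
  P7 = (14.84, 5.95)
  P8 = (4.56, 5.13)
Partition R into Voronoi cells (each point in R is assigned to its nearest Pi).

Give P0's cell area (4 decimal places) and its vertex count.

Area of P0's cell: 11.7994 (4 vertices)

1. box [0,18]×[0,13]: [(0, 0) (18, 0) (18, 13) (0, 13)]
2. ⊥bis P0·P1 via (5.19,7.275): [(0, 0) (0.8903, 0) (8.5736, 13) (0, 13)]  |A|=61.5154
3. ⊥bis P0·P2 via (4.045,6.285): [(0, 2.9029) (5.1519, 7.2105) (8.5736, 13) (0, 13)]  |A|=50.828
4. ⊥bis P0·P3 via (3.63,10.715): [(0, 2.9029) (5.1519, 7.2105) (5.2496, 7.3759) (2.5217, 13) (0, 13)]  |A|=33.8096
5. ⊥bis P0·P4 via (2.755,9.97): [(0, 2.9029) (3.7922, 6.0737) (1.9484, 13) (0, 13)]  |A|=25.8929
6. ⊥bis P0·P5 via (3.615,9.3): [(0, 2.9029) (3.1631, 5.5476) (3.4027, 7.537) (1.9484, 13) (0, 13)]  |A|=25.3301
7. ⊥bis P0·P6 via (1.765,8.49): [(0, 7.7208) (3.0051, 9.0304) (1.9484, 13) (0, 13)]  |A|=11.7994
8. ⊥bis P0·P7 via (8.065,7.765): [(0, 7.7208) (3.0051, 9.0304) (1.9484, 13) (0, 13)]  |A|=11.7994
9. ⊥bis P0·P8 via (2.925,7.355): [(0, 7.7208) (3.0051, 9.0304) (1.9484, 13) (0, 13)]  |A|=11.7994
10. canonical 4-gon: [(0, 7.7208) (3.0051, 9.0304) (1.9484, 13) (0, 13)]
11. shoelace: 11.7994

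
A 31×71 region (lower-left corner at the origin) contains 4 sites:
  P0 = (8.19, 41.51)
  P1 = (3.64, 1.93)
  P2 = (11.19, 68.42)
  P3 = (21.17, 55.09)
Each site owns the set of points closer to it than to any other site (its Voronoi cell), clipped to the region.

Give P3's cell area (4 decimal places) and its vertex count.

1. box [0,31]×[0,71]: [(0, 0) (31, 0) (31, 71) (0, 71)]
2. ⊥bis P3·P0 via (14.68,48.3): [(0, 62.3314) (31, 32.7011) (31, 71) (0, 71)]  |A|=727.9969
3. ⊥bis P3·P1 via (12.405,28.51): [(0, 62.3314) (31, 32.7011) (31, 71) (0, 71)]  |A|=727.9969
4. ⊥bis P3·P2 via (16.18,61.755): [(7.4451, 55.2153) (31, 32.7011) (31, 71) (28.5283, 71)]  |A|=470.5721
5. canonical 4-gon: [(7.4451, 55.2153) (31, 32.7011) (31, 71) (28.5283, 71)]
6. shoelace: 470.5721

Area of P3's cell: 470.5721 (4 vertices)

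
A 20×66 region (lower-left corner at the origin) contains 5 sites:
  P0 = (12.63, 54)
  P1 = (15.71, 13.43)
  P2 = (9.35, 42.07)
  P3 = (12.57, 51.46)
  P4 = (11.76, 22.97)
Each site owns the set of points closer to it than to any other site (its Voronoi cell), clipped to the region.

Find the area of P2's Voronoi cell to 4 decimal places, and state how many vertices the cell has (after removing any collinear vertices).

1. box [0,20]×[0,66]: [(0, 0) (20, 0) (20, 66) (0, 66)]
2. ⊥bis P2·P0 via (10.99,48.035): [(0, 51.0566) (0, 0) (20, 0) (20, 45.5578)]  |A|=966.1438
3. ⊥bis P2·P1 via (12.53,27.75): [(0, 51.0566) (0, 24.9675) (20, 29.4088) (20, 45.5578)]  |A|=422.3803
4. ⊥bis P2·P3 via (10.96,46.765): [(0, 50.5234) (0, 24.9675) (20, 29.4088) (20, 43.665)]  |A|=398.1206
5. ⊥bis P2·P4 via (10.555,32.52): [(0, 50.5234) (0, 31.1882) (20, 33.7118) (20, 43.665)]  |A|=292.8846
6. canonical 4-gon: [(0, 50.5234) (0, 31.1882) (20, 33.7118) (20, 43.665)]
7. shoelace: 292.8846

Area of P2's cell: 292.8846 (4 vertices)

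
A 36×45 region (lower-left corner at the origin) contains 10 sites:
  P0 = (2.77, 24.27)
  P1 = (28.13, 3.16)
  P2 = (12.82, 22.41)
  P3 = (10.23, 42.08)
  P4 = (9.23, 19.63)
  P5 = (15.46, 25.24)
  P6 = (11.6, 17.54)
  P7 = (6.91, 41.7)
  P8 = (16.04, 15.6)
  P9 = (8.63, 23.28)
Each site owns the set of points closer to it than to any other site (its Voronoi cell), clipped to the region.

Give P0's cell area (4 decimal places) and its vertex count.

Area of P0's cell: 96.6225 (4 vertices)

1. box [0,36]×[0,45]: [(0, 0) (36, 0) (36, 45) (0, 45)]
2. ⊥bis P0·P1 via (15.45,13.715): [(0, 0) (4.0335, 0) (36, 38.4023) (36, 45) (0, 45)]  |A|=1006.2062
3. ⊥bis P0·P2 via (7.795,23.34): [(0, 0) (3.4754, 0) (11.8037, 45) (0, 45)]  |A|=343.7792
4. ⊥bis P0·P3 via (6.5,33.175): [(0, 35.8976) (0, 0) (3.4754, 0) (9.3911, 31.964)]  |A|=224.1021
5. ⊥bis P0·P4 via (6,21.95): [(0, 35.8976) (0, 13.5966) (8.0715, 24.834) (9.3911, 31.964)]  |A|=126.0762
6. ⊥bis P0·P5 via (9.115,24.755): [(8.5366, 32.3219) (0, 35.8976) (0, 13.5966) (8.0715, 24.834) (8.8057, 28.8011)]  |A|=124.6201
7. ⊥bis P0·P6 via (7.185,20.905): [(8.5366, 32.3219) (0, 35.8976) (0, 13.5966) (8.0715, 24.834) (8.8057, 28.8011)]  |A|=124.6201
8. ⊥bis P0·P7 via (4.84,32.985): [(8.5533, 32.103) (0, 34.1346) (0, 13.5966) (8.0715, 24.834) (8.8057, 28.8011)]  |A|=116.1757
9. ⊥bis P0·P8 via (9.405,19.935): [(8.5533, 32.103) (0, 34.1346) (0, 13.5966) (8.0715, 24.834) (8.8057, 28.8011)]  |A|=116.1757
10. ⊥bis P0·P9 via (5.7,23.775): [(7.1627, 32.4333) (0, 34.1346) (0, 13.5966) (5.2046, 20.8426)]  |A|=96.6225
11. canonical 4-gon: [(7.1627, 32.4333) (0, 34.1346) (0, 13.5966) (5.2046, 20.8426)]
12. shoelace: 96.6225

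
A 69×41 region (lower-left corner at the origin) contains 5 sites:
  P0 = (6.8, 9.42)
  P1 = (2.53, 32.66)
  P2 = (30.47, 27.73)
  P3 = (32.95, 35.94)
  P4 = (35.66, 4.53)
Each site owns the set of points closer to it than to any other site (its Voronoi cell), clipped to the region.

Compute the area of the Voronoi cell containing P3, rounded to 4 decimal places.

1. box [0,69]×[0,41]: [(0, 0) (69, 0) (69, 41) (0, 41)]
2. ⊥bis P3·P0 via (19.875,22.68): [(42.8759, 0) (69, 0) (69, 41) (1.2958, 41)]  |A|=1923.4803
3. ⊥bis P3·P1 via (17.74,34.3): [(18.888, 23.6533) (42.8759, 0) (69, 0) (69, 41) (17.0176, 41)]  |A|=1787.1194
4. ⊥bis P3·P2 via (31.71,31.835): [(17.5444, 36.114) (69, 20.5708) (69, 41) (17.0176, 41)]  |A|=652.5915
5. ⊥bis P3·P4 via (34.305,20.235): [(17.5444, 36.114) (62.1566, 22.638) (69, 23.2284) (69, 41) (17.0176, 41)]  |A|=643.4978
6. canonical 5-gon: [(17.5444, 36.114) (62.1566, 22.638) (69, 23.2284) (69, 41) (17.0176, 41)]
7. shoelace: 643.4978

Area of P3's cell: 643.4978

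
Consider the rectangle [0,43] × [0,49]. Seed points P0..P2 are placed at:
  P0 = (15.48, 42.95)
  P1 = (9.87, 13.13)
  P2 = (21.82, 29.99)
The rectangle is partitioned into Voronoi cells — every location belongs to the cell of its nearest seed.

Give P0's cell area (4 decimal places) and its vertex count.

1. box [0,43]×[0,49]: [(0, 0) (43, 0) (43, 49) (0, 49)]
2. ⊥bis P0·P1 via (12.675,28.04): [(0, 30.4245) (43, 22.335) (43, 49) (0, 49)]  |A|=972.6702
3. ⊥bis P0·P2 via (18.65,36.47): [(0, 30.4245) (4.5444, 29.5696) (43, 48.382) (43, 49) (0, 49)]  |A|=471.8448
4. canonical 5-gon: [(0, 30.4245) (4.5444, 29.5696) (43, 48.382) (43, 49) (0, 49)]
5. shoelace: 471.8448

Area of P0's cell: 471.8448 (5 vertices)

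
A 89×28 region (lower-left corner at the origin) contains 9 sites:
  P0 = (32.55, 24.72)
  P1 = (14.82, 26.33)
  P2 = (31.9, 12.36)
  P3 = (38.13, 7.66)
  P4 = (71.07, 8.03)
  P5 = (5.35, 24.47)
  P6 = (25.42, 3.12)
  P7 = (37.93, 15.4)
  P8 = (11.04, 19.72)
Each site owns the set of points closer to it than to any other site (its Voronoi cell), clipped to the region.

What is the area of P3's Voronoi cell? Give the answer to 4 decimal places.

Area of P3's cell: 248.9946

1. box [0,89]×[0,28]: [(0, 0) (89, 0) (89, 28) (0, 28)]
2. ⊥bis P3·P0 via (35.34,16.19): [(0, 4.631) (0, 0) (89, 0) (89, 28) (71.4473, 28)]  |A|=1657.1729
3. ⊥bis P3·P1 via (26.475,16.995): [(22.4546, 11.9754) (12.863, 0) (89, 0) (89, 28) (71.4473, 28)]  |A|=1528.1599
4. ⊥bis P3·P2 via (35.015,10.01): [(41.0981, 18.0734) (27.4633, 0) (89, 0) (89, 28) (71.4473, 28)]  |A|=1313.8337
5. ⊥bis P3·P4 via (54.6,7.845): [(54.4361, 22.436) (41.0981, 18.0734) (27.4633, 0) (54.6881, 0)]  |A|=396.197
6. ⊥bis P3·P5 via (21.74,16.065): [(54.4361, 22.436) (41.0981, 18.0734) (27.4633, 0) (54.6881, 0)]  |A|=396.197
7. ⊥bis P3·P6 via (31.775,5.39): [(54.4361, 22.436) (41.0981, 18.0734) (31.6961, 5.6108) (33.7003, 0) (54.6881, 0)]  |A|=378.6999
8. ⊥bis P3·P7 via (38.03,11.53): [(54.5538, 11.957) (36.1246, 11.4808) (31.6961, 5.6108) (33.7003, 0) (54.6881, 0)]  |A|=248.9946
9. ⊥bis P3·P8 via (24.585,13.69): [(54.5538, 11.957) (36.1246, 11.4808) (31.6961, 5.6108) (33.7003, 0) (54.6881, 0)]  |A|=248.9946
10. canonical 5-gon: [(54.5538, 11.957) (36.1246, 11.4808) (31.6961, 5.6108) (33.7003, 0) (54.6881, 0)]
11. shoelace: 248.9946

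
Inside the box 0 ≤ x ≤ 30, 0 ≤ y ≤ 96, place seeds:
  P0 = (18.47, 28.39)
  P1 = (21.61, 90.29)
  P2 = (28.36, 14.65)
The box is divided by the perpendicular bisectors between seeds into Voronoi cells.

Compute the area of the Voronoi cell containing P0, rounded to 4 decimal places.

1. box [0,30]×[0,96]: [(0, 0) (30, 0) (30, 96) (0, 96)]
2. ⊥bis P0·P1 via (20.04,59.34): [(0, 60.3566) (0, 0) (30, 0) (30, 58.8348)]  |A|=1787.8699
3. ⊥bis P0·P2 via (23.415,21.52): [(0, 60.3566) (0, 4.666) (30, 26.2599) (30, 58.8348)]  |A|=1323.9825
4. canonical 4-gon: [(0, 60.3566) (0, 4.666) (30, 26.2599) (30, 58.8348)]
5. shoelace: 1323.9825

Area of P0's cell: 1323.9825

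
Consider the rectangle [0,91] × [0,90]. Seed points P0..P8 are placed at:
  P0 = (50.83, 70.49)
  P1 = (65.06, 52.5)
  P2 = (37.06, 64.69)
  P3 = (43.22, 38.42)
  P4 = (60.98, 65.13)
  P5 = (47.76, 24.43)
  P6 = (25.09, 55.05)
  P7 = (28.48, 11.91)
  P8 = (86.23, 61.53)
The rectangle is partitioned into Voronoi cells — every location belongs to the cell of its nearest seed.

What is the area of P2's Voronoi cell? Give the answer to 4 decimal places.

1. box [0,91]×[0,90]: [(0, 0) (91, 0) (91, 90) (0, 90)]
2. ⊥bis P2·P0 via (43.945,67.59): [(0, 0) (72.4143, 0) (34.5058, 90) (0, 90)]  |A|=4811.4029
3. ⊥bis P2·P1 via (51.06,58.595): [(0, 0) (25.5502, 0) (49.3694, 54.7117) (34.5058, 90) (0, 90)]  |A|=3529.3966
4. ⊥bis P2·P3 via (40.14,51.555): [(0, 42.1427) (48.8881, 53.6063) (49.3694, 54.7117) (34.5058, 90) (0, 90)]  |A|=1814.4309
5. ⊥bis P2·P4 via (49.02,64.91): [(0, 42.1427) (48.8881, 53.6063) (49.2142, 54.3552) (49.2002, 55.1134) (34.5058, 90) (0, 90)]  |A|=1814.3695
6. ⊥bis P2·P5 via (42.41,44.56): [(0, 42.1427) (48.8881, 53.6063) (49.2142, 54.3552) (49.2002, 55.1134) (34.5058, 90) (0, 90)]  |A|=1814.3695
7. ⊥bis P2·P6 via (31.075,59.87): [(38.1477, 51.0878) (48.8881, 53.6063) (49.2142, 54.3552) (49.2002, 55.1134) (34.5058, 90) (6.8099, 90)]  |A|=769.0517
8. ⊥bis P2·P7 via (32.77,38.3): [(38.1477, 51.0878) (48.8881, 53.6063) (49.2142, 54.3552) (49.2002, 55.1134) (34.5058, 90) (6.8099, 90)]  |A|=769.0517
9. ⊥bis P2·P8 via (61.645,63.11): [(38.1477, 51.0878) (48.8881, 53.6063) (49.2142, 54.3552) (49.2002, 55.1134) (34.5058, 90) (6.8099, 90)]  |A|=769.0517
10. canonical 6-gon: [(38.1477, 51.0878) (48.8881, 53.6063) (49.2142, 54.3552) (49.2002, 55.1134) (34.5058, 90) (6.8099, 90)]
11. shoelace: 769.0517

Area of P2's cell: 769.0517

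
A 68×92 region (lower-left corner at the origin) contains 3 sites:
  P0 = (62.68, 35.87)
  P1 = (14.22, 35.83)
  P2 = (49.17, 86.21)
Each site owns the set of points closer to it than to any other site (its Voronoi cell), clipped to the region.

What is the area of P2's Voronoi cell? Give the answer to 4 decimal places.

1. box [0,68]×[0,92]: [(0, 0) (68, 0) (68, 92) (0, 92)]
2. ⊥bis P2·P0 via (55.925,61.04): [(0, 46.0311) (68, 64.2806) (68, 92) (0, 92)]  |A|=2505.4004
3. ⊥bis P2·P1 via (31.695,61.02): [(0, 83.0077) (38.4331, 56.3456) (68, 64.2806) (68, 92) (0, 92)]  |A|=1794.8385
4. canonical 5-gon: [(0, 83.0077) (38.4331, 56.3456) (68, 64.2806) (68, 92) (0, 92)]
5. shoelace: 1794.8385

Area of P2's cell: 1794.8385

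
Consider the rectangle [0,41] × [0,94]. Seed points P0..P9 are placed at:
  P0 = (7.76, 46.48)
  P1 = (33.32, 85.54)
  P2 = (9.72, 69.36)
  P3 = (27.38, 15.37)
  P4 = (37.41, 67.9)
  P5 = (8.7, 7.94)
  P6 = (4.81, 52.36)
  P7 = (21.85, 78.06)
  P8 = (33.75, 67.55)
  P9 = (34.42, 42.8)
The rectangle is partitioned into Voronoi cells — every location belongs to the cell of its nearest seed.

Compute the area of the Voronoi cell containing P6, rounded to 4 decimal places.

1. box [0,41]×[0,94]: [(0, 0) (41, 0) (41, 94) (0, 94)]
2. ⊥bis P6·P0 via (6.285,49.42): [(0, 46.2668) (41, 66.8365) (41, 94) (0, 94)]  |A|=1535.3813
3. ⊥bis P6·P1 via (19.065,68.95): [(0, 85.3317) (0, 46.2668) (28.704, 60.6676)]  |A|=560.6591
4. ⊥bis P6·P2 via (7.265,60.86): [(0, 62.9583) (0, 46.2668) (21.1145, 56.86)]  |A|=176.2159
5. ⊥bis P6·P3 via (16.095,33.865): [(0, 62.9583) (0, 46.2668) (21.1145, 56.86)]  |A|=176.2159
6. ⊥bis P6·P4 via (21.11,60.13): [(0, 62.9583) (0, 46.2668) (21.1145, 56.86)]  |A|=176.2159
7. ⊥bis P6·P5 via (6.755,30.15): [(0, 62.9583) (0, 46.2668) (21.1145, 56.86)]  |A|=176.2159
8. ⊥bis P6·P7 via (13.33,65.21): [(0, 62.9583) (0, 46.2668) (21.1145, 56.86)]  |A|=176.2159
9. ⊥bis P6·P8 via (19.28,59.955): [(20.867, 56.9314) (0, 62.9583) (0, 46.2668) (20.9483, 56.7766)]  |A|=176.1997
10. ⊥bis P6·P9 via (19.615,47.58): [(20.867, 56.9314) (0, 62.9583) (0, 46.2668) (20.9483, 56.7766)]  |A|=176.1997
11. canonical 4-gon: [(20.867, 56.9314) (0, 62.9583) (0, 46.2668) (20.9483, 56.7766)]
12. shoelace: 176.1997

Area of P6's cell: 176.1997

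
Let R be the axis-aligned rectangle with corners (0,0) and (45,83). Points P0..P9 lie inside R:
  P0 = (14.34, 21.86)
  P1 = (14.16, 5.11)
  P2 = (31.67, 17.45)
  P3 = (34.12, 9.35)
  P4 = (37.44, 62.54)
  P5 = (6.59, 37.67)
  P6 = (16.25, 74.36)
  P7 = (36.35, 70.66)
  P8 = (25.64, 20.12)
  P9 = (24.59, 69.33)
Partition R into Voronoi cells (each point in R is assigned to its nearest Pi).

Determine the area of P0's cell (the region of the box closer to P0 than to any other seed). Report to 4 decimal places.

Area of P0's cell: 330.5686

1. box [0,45]×[0,83]: [(0, 0) (45, 0) (45, 83) (0, 83)]
2. ⊥bis P0·P1 via (14.25,13.485): [(0, 13.6381) (45, 13.1546) (45, 83) (0, 83)]  |A|=3132.1646
3. ⊥bis P0·P2 via (23.005,19.655): [(0, 13.6381) (21.4153, 13.408) (39.1245, 83) (0, 83)]  |A|=2104.0802
4. ⊥bis P0·P3 via (24.23,15.605): [(0, 13.6381) (21.4153, 13.408) (39.1245, 83) (0, 83)]  |A|=2104.0802
5. ⊥bis P0·P4 via (25.89,42.2): [(0, 56.9015) (0, 13.6381) (21.4153, 13.408) (28.382, 40.7849)]  |A|=907.8951
6. ⊥bis P0·P5 via (10.465,29.765): [(0, 24.6351) (0, 13.6381) (21.4153, 13.408) (27.7316, 38.229)]  |A|=418.9831
7. ⊥bis P0·P6 via (15.295,48.11): [(0, 24.6351) (0, 13.6381) (21.4153, 13.408) (27.7316, 38.229)]  |A|=418.9831
8. ⊥bis P0·P7 via (25.345,46.26): [(0, 24.6351) (0, 13.6381) (21.4153, 13.408) (27.7316, 38.229)]  |A|=418.9831
9. ⊥bis P0·P8 via (19.99,20.99): [(22.2292, 35.5318) (0, 24.6351) (0, 13.6381) (18.8268, 13.4358)]  |A|=330.5686
10. ⊥bis P0·P9 via (19.465,45.595): [(22.2292, 35.5318) (0, 24.6351) (0, 13.6381) (18.8268, 13.4358)]  |A|=330.5686
11. canonical 4-gon: [(22.2292, 35.5318) (0, 24.6351) (0, 13.6381) (18.8268, 13.4358)]
12. shoelace: 330.5686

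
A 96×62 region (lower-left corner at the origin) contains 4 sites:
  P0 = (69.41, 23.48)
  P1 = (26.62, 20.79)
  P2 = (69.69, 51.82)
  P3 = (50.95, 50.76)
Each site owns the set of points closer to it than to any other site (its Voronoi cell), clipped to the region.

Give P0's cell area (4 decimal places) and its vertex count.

Area of P0's cell: 1732.7871 (5 vertices)

1. box [0,96]×[0,62]: [(0, 0) (96, 0) (96, 62) (0, 62)]
2. ⊥bis P0·P1 via (48.015,22.135): [(49.4065, 0) (96, 0) (96, 62) (45.5089, 62)]  |A|=3009.6226
3. ⊥bis P0·P2 via (69.55,37.65): [(47.0257, 37.8725) (49.4065, 0) (96, 0) (96, 37.3887)]  |A|=1797.8496
4. ⊥bis P0·P3 via (60.18,37.12): [(61.0868, 37.7336) (47.6078, 28.6126) (49.4065, 0) (96, 0) (96, 37.3887)]  |A|=1732.7871
5. canonical 5-gon: [(61.0868, 37.7336) (47.6078, 28.6126) (49.4065, 0) (96, 0) (96, 37.3887)]
6. shoelace: 1732.7871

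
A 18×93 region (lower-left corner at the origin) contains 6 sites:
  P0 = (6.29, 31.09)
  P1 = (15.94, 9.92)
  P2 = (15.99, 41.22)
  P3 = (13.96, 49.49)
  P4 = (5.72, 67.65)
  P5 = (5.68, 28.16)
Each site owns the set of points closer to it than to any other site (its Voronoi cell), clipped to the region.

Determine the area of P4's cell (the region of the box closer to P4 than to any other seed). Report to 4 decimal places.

Area of P4's cell: 626.6006

1. box [0,18]×[0,93]: [(0, 0) (18, 0) (18, 93) (0, 93)]
2. ⊥bis P4·P0 via (6.005,49.37): [(0, 49.2764) (18, 49.557) (18, 93) (0, 93)]  |A|=784.4995
3. ⊥bis P4·P1 via (10.83,38.785): [(0, 49.2764) (18, 49.557) (18, 93) (0, 93)]  |A|=784.4995
4. ⊥bis P4·P2 via (10.855,54.435): [(0, 50.217) (18, 57.2114) (18, 93) (0, 93)]  |A|=707.1445
5. ⊥bis P4·P3 via (9.84,58.57): [(0, 54.1052) (18, 62.2726) (18, 93) (0, 93)]  |A|=626.6006
6. ⊥bis P4·P5 via (5.7,47.905): [(0, 54.1052) (18, 62.2726) (18, 93) (0, 93)]  |A|=626.6006
7. canonical 4-gon: [(0, 54.1052) (18, 62.2726) (18, 93) (0, 93)]
8. shoelace: 626.6006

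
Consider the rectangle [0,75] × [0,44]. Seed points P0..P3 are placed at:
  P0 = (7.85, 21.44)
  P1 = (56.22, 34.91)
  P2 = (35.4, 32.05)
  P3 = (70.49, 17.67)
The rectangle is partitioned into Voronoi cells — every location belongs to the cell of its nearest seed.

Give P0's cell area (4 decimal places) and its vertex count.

1. box [0,75]×[0,44]: [(0, 0) (75, 0) (75, 44) (0, 44)]
2. ⊥bis P0·P1 via (32.035,28.175): [(0, 0) (39.8811, 0) (27.6281, 44) (0, 44)]  |A|=1485.2026
3. ⊥bis P0·P2 via (21.625,26.745): [(0, 0) (31.925, 0) (14.9798, 44) (0, 44)]  |A|=1031.9049
4. ⊥bis P0·P3 via (39.17,19.555): [(0, 0) (31.925, 0) (14.9798, 44) (0, 44)]  |A|=1031.9049
5. canonical 4-gon: [(0, 0) (31.925, 0) (14.9798, 44) (0, 44)]
6. shoelace: 1031.9049

Area of P0's cell: 1031.9049 (4 vertices)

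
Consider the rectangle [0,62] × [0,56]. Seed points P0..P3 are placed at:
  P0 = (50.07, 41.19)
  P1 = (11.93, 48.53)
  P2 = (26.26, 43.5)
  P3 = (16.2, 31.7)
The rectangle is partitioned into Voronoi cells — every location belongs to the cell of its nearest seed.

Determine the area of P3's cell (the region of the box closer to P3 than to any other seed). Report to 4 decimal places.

1. box [0,62]×[0,56]: [(0, 0) (62, 0) (62, 56) (0, 56)]
2. ⊥bis P3·P0 via (33.135,36.445): [(0, 0) (43.3465, 0) (27.6559, 56) (0, 56)]  |A|=1988.067
3. ⊥bis P3·P1 via (14.065,40.115): [(0, 36.5465) (0, 0) (43.3465, 0) (30.9093, 44.3886)]  |A|=1526.8588
4. ⊥bis P3·P2 via (21.23,37.6): [(17.3133, 40.9391) (0, 36.5465) (0, 0) (43.3465, 0) (36.4461, 24.6276)]  |A|=1382.9743
5. canonical 5-gon: [(17.3133, 40.9391) (0, 36.5465) (0, 0) (43.3465, 0) (36.4461, 24.6276)]
6. shoelace: 1382.9743

Area of P3's cell: 1382.9743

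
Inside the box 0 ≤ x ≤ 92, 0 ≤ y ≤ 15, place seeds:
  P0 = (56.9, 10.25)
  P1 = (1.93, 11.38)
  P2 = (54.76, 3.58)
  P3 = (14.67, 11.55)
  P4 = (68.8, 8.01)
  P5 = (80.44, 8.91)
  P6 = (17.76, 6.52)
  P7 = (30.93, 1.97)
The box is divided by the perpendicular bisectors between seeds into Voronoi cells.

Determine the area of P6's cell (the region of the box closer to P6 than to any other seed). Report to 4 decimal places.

1. box [0,92]×[0,15]: [(0, 0) (92, 0) (92, 15) (0, 15)]
2. ⊥bis P6·P0 via (37.33,8.385): [(0, 0) (38.1291, 0) (36.6996, 15) (0, 15)]  |A|=561.2151
3. ⊥bis P6·P1 via (9.845,8.95): [(7.0972, 0) (38.1291, 0) (36.6996, 15) (11.7024, 15)]  |A|=420.2176
4. ⊥bis P6·P2 via (36.26,5.05): [(7.0972, 0) (35.8587, 0) (36.891, 12.9914) (36.6996, 15) (11.7024, 15)]  |A|=405.4701
5. ⊥bis P6·P3 via (16.215,9.035): [(8.3965, 4.232) (7.0972, 0) (35.8587, 0) (36.891, 12.9914) (36.6996, 15) (25.925, 15)]  |A|=328.8956
6. ⊥bis P6·P4 via (43.28,7.265): [(8.3965, 4.232) (7.0972, 0) (35.8587, 0) (36.891, 12.9914) (36.6996, 15) (25.925, 15)]  |A|=328.8956
7. ⊥bis P6·P5 via (49.1,7.715): [(8.3965, 4.232) (7.0972, 0) (35.8587, 0) (36.891, 12.9914) (36.6996, 15) (25.925, 15)]  |A|=328.8956
8. ⊥bis P6·P7 via (24.345,4.245): [(8.3965, 4.232) (7.0972, 0) (22.8784, 0) (28.0607, 15) (25.925, 15)]  |A|=164.4712
9. canonical 5-gon: [(8.3965, 4.232) (7.0972, 0) (22.8784, 0) (28.0607, 15) (25.925, 15)]
10. shoelace: 164.4712

Area of P6's cell: 164.4712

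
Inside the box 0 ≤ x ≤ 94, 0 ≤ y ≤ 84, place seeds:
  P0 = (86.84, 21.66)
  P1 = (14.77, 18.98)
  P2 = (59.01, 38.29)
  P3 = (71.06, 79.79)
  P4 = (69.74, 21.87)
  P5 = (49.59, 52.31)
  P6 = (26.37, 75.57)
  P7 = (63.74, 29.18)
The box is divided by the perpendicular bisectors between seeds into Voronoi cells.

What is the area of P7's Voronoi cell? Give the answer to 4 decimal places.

Area of P7's cell: 495.8098

1. box [0,94]×[0,84]: [(0, 0) (94, 0) (94, 84) (0, 84)]
2. ⊥bis P7·P0 via (75.29,25.42): [(0, 0) (67.0147, 0) (94, 82.8935) (94, 84) (0, 84)]  |A|=6777.5484
3. ⊥bis P7·P1 via (39.255,24.08): [(44.2706, 0) (67.0147, 0) (94, 82.8935) (94, 84) (26.7742, 84)]  |A|=3793.6643
4. ⊥bis P7·P2 via (61.375,33.735): [(39.599, 22.4287) (44.2706, 0) (67.0147, 0) (81.3778, 44.1207)]  |A|=1020.9339
5. ⊥bis P7·P3 via (67.4,54.485): [(39.599, 22.4287) (44.2706, 0) (67.0147, 0) (81.3778, 44.1207)]  |A|=1020.9339
6. ⊥bis P7·P4 via (66.74,25.525): [(39.599, 22.4287) (43.0108, 6.0483) (78.4543, 35.14) (81.3778, 44.1207)]  |A|=495.8098
7. ⊥bis P7·P5 via (56.665,40.745): [(39.599, 22.4287) (43.0108, 6.0483) (78.4543, 35.14) (81.3778, 44.1207)]  |A|=495.8098
8. ⊥bis P7·P6 via (45.055,52.375): [(39.599, 22.4287) (43.0108, 6.0483) (78.4543, 35.14) (81.3778, 44.1207)]  |A|=495.8098
9. canonical 4-gon: [(39.599, 22.4287) (43.0108, 6.0483) (78.4543, 35.14) (81.3778, 44.1207)]
10. shoelace: 495.8098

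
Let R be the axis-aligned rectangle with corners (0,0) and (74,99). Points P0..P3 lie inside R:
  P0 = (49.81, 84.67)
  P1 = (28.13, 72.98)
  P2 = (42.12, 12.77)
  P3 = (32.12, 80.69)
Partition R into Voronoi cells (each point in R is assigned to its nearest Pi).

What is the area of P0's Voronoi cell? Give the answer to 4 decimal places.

1. box [0,74]×[0,99]: [(0, 0) (74, 0) (74, 99) (0, 99)]
2. ⊥bis P0·P1 via (38.97,78.825): [(74, 13.8592) (74, 99) (28.0915, 99)]  |A|=1954.3433
3. ⊥bis P0·P2 via (45.965,48.72): [(55.7682, 47.6715) (74, 45.7215) (74, 99) (28.0915, 99)]  |A|=1663.8888
4. ⊥bis P0·P3 via (40.965,82.68): [(43.8818, 69.7157) (55.7682, 47.6715) (74, 45.7215) (74, 99) (37.2932, 99)]  |A|=1529.1559
5. canonical 5-gon: [(43.8818, 69.7157) (55.7682, 47.6715) (74, 45.7215) (74, 99) (37.2932, 99)]
6. shoelace: 1529.1559

Area of P0's cell: 1529.1559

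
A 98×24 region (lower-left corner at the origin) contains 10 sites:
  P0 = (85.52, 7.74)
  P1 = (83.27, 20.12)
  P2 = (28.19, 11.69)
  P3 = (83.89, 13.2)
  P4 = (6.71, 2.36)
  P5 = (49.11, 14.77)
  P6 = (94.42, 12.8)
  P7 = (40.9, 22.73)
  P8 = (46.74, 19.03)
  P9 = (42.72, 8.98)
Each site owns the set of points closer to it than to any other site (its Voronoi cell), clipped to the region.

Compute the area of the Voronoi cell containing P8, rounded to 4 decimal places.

Area of P8's cell: 86.7366

1. box [0,98]×[0,24]: [(0, 0) (98, 0) (98, 24) (0, 24)]
2. ⊥bis P8·P0 via (66.13,13.385): [(0, 0) (62.2332, 0) (69.2203, 24) (0, 24)]  |A|=1577.4429
3. ⊥bis P8·P1 via (65.005,19.575): [(0, 0) (62.2332, 0) (65.2771, 10.4554) (64.873, 24) (0, 24)]  |A|=1548.0012
4. ⊥bis P8·P2 via (37.465,15.36): [(43.5428, 0) (62.2332, 0) (65.2771, 10.4554) (64.873, 24) (34.0463, 24)]  |A|=616.933
5. ⊥bis P8·P3 via (65.315,16.115): [(43.5428, 0) (62.2332, 0) (63.4325, 4.1194) (65.1413, 15.008) (64.873, 24) (34.0463, 24)]  |A|=612.3038
6. ⊥bis P8·P4 via (26.725,10.695): [(43.5428, 0) (62.2332, 0) (63.4325, 4.1194) (65.1413, 15.008) (64.873, 24) (34.0463, 24)]  |A|=612.3038
7. ⊥bis P8·P5 via (47.925,16.9): [(38.8528, 11.8528) (60.687, 24) (34.0463, 24)]  |A|=161.8057
8. ⊥bis P8·P6 via (70.58,15.915): [(38.8528, 11.8528) (60.687, 24) (34.0463, 24)]  |A|=161.8057
9. ⊥bis P8·P7 via (43.82,20.88): [(38.5636, 12.5835) (38.8528, 11.8528) (60.687, 24) (45.7967, 24)]  |A|=94.731
10. ⊥bis P8·P9 via (44.73,14.005): [(40.5289, 15.6854) (43.5615, 14.4724) (60.687, 24) (45.7967, 24)]  |A|=86.7366
11. canonical 4-gon: [(40.5289, 15.6854) (43.5615, 14.4724) (60.687, 24) (45.7967, 24)]
12. shoelace: 86.7366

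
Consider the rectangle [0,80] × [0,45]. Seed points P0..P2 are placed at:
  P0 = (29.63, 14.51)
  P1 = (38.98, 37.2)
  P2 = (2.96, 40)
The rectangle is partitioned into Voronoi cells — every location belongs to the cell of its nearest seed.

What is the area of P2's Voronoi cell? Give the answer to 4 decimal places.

1. box [0,80]×[0,45]: [(0, 0) (80, 0) (80, 45) (0, 45)]
2. ⊥bis P2·P0 via (16.295,27.255): [(0, 10.2057) (33.2549, 45) (0, 45)]  |A|=578.5408
3. ⊥bis P2·P1 via (20.97,38.6): [(0, 10.2057) (20.4239, 31.5751) (21.4675, 45) (0, 45)]  |A|=499.4184
4. canonical 4-gon: [(0, 10.2057) (20.4239, 31.5751) (21.4675, 45) (0, 45)]
5. shoelace: 499.4184

Area of P2's cell: 499.4184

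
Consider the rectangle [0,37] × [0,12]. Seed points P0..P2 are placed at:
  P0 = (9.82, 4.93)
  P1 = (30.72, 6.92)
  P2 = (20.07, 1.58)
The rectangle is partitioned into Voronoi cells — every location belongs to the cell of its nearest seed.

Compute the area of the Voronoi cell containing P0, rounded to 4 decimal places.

Area of P0's cell: 190.1058

1. box [0,37]×[0,12]: [(0, 0) (37, 0) (37, 12) (0, 12)]
2. ⊥bis P0·P1 via (20.27,5.925): [(0, 0) (20.8342, 0) (19.6916, 12) (0, 12)]  |A|=243.1543
3. ⊥bis P0·P2 via (14.945,3.255): [(0, 0) (13.8812, 0) (17.8031, 12) (0, 12)]  |A|=190.1058
4. canonical 4-gon: [(0, 0) (13.8812, 0) (17.8031, 12) (0, 12)]
5. shoelace: 190.1058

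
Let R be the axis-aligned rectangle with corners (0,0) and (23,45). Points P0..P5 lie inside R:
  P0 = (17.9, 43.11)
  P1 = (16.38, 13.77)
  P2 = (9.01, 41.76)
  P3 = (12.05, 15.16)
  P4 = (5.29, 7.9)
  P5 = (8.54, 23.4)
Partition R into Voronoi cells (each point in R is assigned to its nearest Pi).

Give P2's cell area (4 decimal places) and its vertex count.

1. box [0,23]×[0,45]: [(0, 0) (23, 0) (23, 45) (0, 45)]
2. ⊥bis P2·P0 via (13.455,42.435): [(0, 0) (19.899, 0) (13.0655, 45) (0, 45)]  |A|=741.7012
3. ⊥bis P2·P1 via (12.695,27.765): [(0, 24.4223) (15.5679, 28.5214) (13.0655, 45) (0, 45)]  |A|=267.8255
4. ⊥bis P2·P3 via (10.53,28.46): [(0, 27.2566) (15.4911, 29.027) (13.0655, 45) (0, 45)]  |A|=241.7802
5. ⊥bis P2·P4 via (7.15,24.83): [(0, 27.2566) (15.4911, 29.027) (13.0655, 45) (0, 45)]  |A|=241.7802
6. ⊥bis P2·P5 via (8.775,32.58): [(0, 32.8046) (14.9756, 32.4213) (13.0655, 45) (0, 45)]  |A|=173.4904
7. canonical 4-gon: [(0, 32.8046) (14.9756, 32.4213) (13.0655, 45) (0, 45)]
8. shoelace: 173.4904

Area of P2's cell: 173.4904 (4 vertices)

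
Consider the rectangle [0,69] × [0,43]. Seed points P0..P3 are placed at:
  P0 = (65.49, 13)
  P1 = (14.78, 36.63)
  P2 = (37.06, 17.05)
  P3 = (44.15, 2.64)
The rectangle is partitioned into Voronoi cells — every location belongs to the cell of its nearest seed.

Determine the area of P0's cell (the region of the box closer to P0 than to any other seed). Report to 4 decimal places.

1. box [0,69]×[0,43]: [(0, 0) (69, 0) (69, 43) (0, 43)]
2. ⊥bis P0·P1 via (40.135,24.815): [(28.5716, 0) (69, 0) (69, 43) (48.6089, 43)]  |A|=1307.6186
3. ⊥bis P0·P2 via (51.275,15.025): [(49.1346, 0) (69, 0) (69, 43) (55.2602, 43)]  |A|=722.5119
4. ⊥bis P0·P3 via (54.82,7.82): [(51.2857, 15.1001) (58.6164, 0) (69, 0) (69, 43) (55.2602, 43)]  |A|=650.9239
5. canonical 5-gon: [(51.2857, 15.1001) (58.6164, 0) (69, 0) (69, 43) (55.2602, 43)]
6. shoelace: 650.9239

Area of P0's cell: 650.9239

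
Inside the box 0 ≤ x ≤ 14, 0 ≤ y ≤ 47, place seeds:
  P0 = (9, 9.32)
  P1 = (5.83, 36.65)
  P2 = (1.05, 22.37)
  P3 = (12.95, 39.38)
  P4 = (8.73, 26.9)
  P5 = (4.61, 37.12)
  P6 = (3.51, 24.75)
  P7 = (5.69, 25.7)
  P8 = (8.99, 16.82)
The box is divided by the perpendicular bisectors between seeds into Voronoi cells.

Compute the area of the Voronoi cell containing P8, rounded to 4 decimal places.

1. box [0,14]×[0,47]: [(0, 0) (14, 0) (14, 47) (0, 47)]
2. ⊥bis P8·P0 via (8.995,13.07): [(0, 13.058) (14, 13.0767) (14, 47) (0, 47)]  |A|=475.0572
3. ⊥bis P8·P1 via (7.41,26.735): [(0, 25.5542) (0, 13.058) (14, 13.0767) (14, 27.7851)]  |A|=190.4325
4. ⊥bis P8·P2 via (5.02,19.595): [(10.3368, 27.2014) (0.4511, 13.0586) (14, 13.0767) (14, 27.7851)]  |A|=122.6602
5. ⊥bis P8·P3 via (10.97,28.1): [(13.352, 27.6819) (10.3368, 27.2014) (0.4511, 13.0586) (14, 13.0767) (14, 27.5681)]  |A|=122.5899
6. ⊥bis P8·P4 via (8.86,21.86): [(6.5618, 21.8007) (0.4511, 13.0586) (14, 13.0767) (14, 21.9926)]  |A|=92.327
7. ⊥bis P8·P5 via (6.8,26.97): [(6.5618, 21.8007) (0.4511, 13.0586) (14, 13.0767) (14, 21.9926)]  |A|=92.327
8. ⊥bis P8·P6 via (6.25,20.785): [(7.7647, 21.8317) (5.4797, 20.2527) (0.4511, 13.0586) (14, 13.0767) (14, 21.9926)]  |A|=91.4127
9. ⊥bis P8·P7 via (7.34,21.26): [(8.9616, 21.8626) (6.4689, 20.9363) (5.4797, 20.2527) (0.4511, 13.0586) (14, 13.0767) (14, 21.9926)]  |A|=90.8968
10. canonical 6-gon: [(8.9616, 21.8626) (6.4689, 20.9363) (5.4797, 20.2527) (0.4511, 13.0586) (14, 13.0767) (14, 21.9926)]
11. shoelace: 90.8968

Area of P8's cell: 90.8968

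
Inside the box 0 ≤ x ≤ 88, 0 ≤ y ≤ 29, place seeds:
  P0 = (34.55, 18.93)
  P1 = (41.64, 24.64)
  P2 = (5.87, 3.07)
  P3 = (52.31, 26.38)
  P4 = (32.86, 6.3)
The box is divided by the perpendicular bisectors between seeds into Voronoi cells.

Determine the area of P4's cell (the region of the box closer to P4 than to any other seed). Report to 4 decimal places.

1. box [0,88]×[0,29]: [(0, 0) (88, 0) (88, 29) (0, 29)]
2. ⊥bis P4·P0 via (33.705,12.615): [(0, 17.125) (0, 0) (88, 0) (88, 5.3499)]  |A|=988.8949
3. ⊥bis P4·P1 via (37.25,15.47): [(46.9023, 10.8491) (0, 17.125) (0, 0) (69.5643, 0)]  |A|=778.9562
4. ⊥bis P4·P2 via (19.365,4.685): [(46.9023, 10.8491) (18.1672, 14.6941) (19.9257, 0) (69.5643, 0)]  |A|=477.0049
5. ⊥bis P4·P3 via (42.585,16.34): [(49.5744, 9.5699) (46.9023, 10.8491) (18.1672, 14.6941) (19.9257, 0) (59.4543, 0)]  |A|=428.6289
6. canonical 5-gon: [(49.5744, 9.5699) (46.9023, 10.8491) (18.1672, 14.6941) (19.9257, 0) (59.4543, 0)]
7. shoelace: 428.6289

Area of P4's cell: 428.6289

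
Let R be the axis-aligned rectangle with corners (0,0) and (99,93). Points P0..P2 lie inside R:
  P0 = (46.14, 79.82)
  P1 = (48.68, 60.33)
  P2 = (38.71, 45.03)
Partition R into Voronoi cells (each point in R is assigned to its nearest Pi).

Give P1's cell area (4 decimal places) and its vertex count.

Area of P1's cell: 2313.9782 (3 vertices)

1. box [0,99]×[0,93]: [(0, 0) (99, 0) (99, 93) (0, 93)]
2. ⊥bis P1·P0 via (47.41,70.075): [(0, 63.8964) (0, 0) (99, 0) (99, 76.7984)]  |A|=6964.3902
3. ⊥bis P1·P2 via (43.695,52.68): [(22.0687, 66.7724) (99, 16.6414) (99, 76.7984)]  |A|=2313.9782
4. canonical 3-gon: [(22.0687, 66.7724) (99, 16.6414) (99, 76.7984)]
5. shoelace: 2313.9782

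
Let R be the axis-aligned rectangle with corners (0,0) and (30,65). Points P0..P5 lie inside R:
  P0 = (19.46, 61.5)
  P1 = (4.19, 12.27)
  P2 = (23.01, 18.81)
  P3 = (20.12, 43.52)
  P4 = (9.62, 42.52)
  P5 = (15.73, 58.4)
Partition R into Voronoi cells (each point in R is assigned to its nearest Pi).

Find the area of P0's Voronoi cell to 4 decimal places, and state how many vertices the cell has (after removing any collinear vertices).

1. box [0,30]×[0,65]: [(0, 0) (30, 0) (30, 65) (0, 65)]
2. ⊥bis P0·P1 via (11.825,36.885): [(0, 40.5528) (30, 31.2475) (30, 65) (0, 65)]  |A|=872.9943
3. ⊥bis P0·P2 via (21.235,40.155): [(0, 40.5528) (5.5009, 38.8466) (30, 40.8839) (30, 65) (0, 65)]  |A|=754.9535
4. ⊥bis P0·P3 via (19.79,52.51): [(0, 51.7836) (30, 52.8848) (30, 65) (0, 65)]  |A|=379.9749
5. ⊥bis P0·P4 via (14.54,52.01): [(0, 59.5481) (13.9865, 52.297) (30, 52.8848) (30, 65) (0, 65)]  |A|=325.6754
6. ⊥bis P0·P5 via (17.595,59.95): [(23.6603, 52.6521) (30, 52.8848) (30, 65) (13.3979, 65)]  |A|=140.9039
7. canonical 4-gon: [(23.6603, 52.6521) (30, 52.8848) (30, 65) (13.3979, 65)]
8. shoelace: 140.9039

Area of P0's cell: 140.9039 (4 vertices)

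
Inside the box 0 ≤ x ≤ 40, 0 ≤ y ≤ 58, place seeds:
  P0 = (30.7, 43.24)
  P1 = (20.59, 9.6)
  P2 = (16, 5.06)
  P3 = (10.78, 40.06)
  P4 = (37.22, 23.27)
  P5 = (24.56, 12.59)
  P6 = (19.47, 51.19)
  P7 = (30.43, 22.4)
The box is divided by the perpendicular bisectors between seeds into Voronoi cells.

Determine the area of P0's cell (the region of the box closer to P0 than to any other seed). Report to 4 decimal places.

Area of P0's cell: 368.0924

1. box [0,40]×[0,58]: [(0, 0) (40, 0) (40, 58) (0, 58)]
2. ⊥bis P0·P1 via (25.645,26.42): [(0, 34.1272) (40, 22.1058) (40, 58) (0, 58)]  |A|=1195.3392
3. ⊥bis P0·P2 via (23.35,24.15): [(0, 34.1272) (40, 22.1058) (40, 58) (0, 58)]  |A|=1195.3392
4. ⊥bis P0·P3 via (20.74,41.65): [(23.0466, 27.2009) (40, 22.1058) (40, 58) (18.1299, 58)]  |A|=641.0532
5. ⊥bis P0·P4 via (33.96,33.255): [(22.6687, 29.5685) (40, 35.227) (40, 58) (18.1299, 58)]  |A|=508.2429
6. ⊥bis P0·P5 via (27.63,27.915): [(22.6687, 29.5685) (40, 35.227) (40, 58) (18.1299, 58)]  |A|=508.2429
7. ⊥bis P0·P6 via (25.085,47.215): [(20.8146, 41.1827) (22.6687, 29.5685) (40, 35.227) (40, 58) (32.72, 58)]  |A|=385.5603
8. ⊥bis P0·P7 via (30.565,32.82): [(20.8146, 41.1827) (22.1322, 32.9293) (32.5489, 32.7943) (40, 35.227) (40, 58) (32.72, 58)]  |A|=368.0924
9. canonical 6-gon: [(20.8146, 41.1827) (22.1322, 32.9293) (32.5489, 32.7943) (40, 35.227) (40, 58) (32.72, 58)]
10. shoelace: 368.0924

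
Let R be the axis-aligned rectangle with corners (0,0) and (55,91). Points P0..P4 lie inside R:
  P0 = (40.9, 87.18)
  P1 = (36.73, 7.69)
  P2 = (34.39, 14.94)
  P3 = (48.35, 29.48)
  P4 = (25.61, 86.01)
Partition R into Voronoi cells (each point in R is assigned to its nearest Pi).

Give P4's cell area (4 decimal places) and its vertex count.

1. box [0,55]×[0,91]: [(0, 0) (55, 0) (55, 91) (0, 91)]
2. ⊥bis P4·P0 via (33.255,86.595): [(0, 0) (39.8813, 0) (32.9179, 91) (0, 91)]  |A|=3312.3649
3. ⊥bis P4·P1 via (31.17,46.85): [(0, 42.4244) (36.2412, 47.57) (32.9179, 91) (0, 91)]  |A|=1595.0312
4. ⊥bis P4·P2 via (30,50.475): [(0, 46.7688) (35.9626, 51.2116) (32.9179, 91) (0, 91)]  |A|=1450.2092
5. ⊥bis P4·P3 via (36.98,57.745): [(0, 46.7688) (13.9906, 48.4972) (35.5079, 57.1528) (32.9179, 91) (0, 91)]  |A|=1384.3221
6. canonical 5-gon: [(0, 46.7688) (13.9906, 48.4972) (35.5079, 57.1528) (32.9179, 91) (0, 91)]
7. shoelace: 1384.3221

Area of P4's cell: 1384.3221 (5 vertices)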